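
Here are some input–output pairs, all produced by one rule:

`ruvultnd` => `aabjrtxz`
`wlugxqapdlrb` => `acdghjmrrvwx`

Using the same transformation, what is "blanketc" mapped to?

Looking at the pairs, the operation is to shift every letter 6 places forward in the alphabet (wrapping around), then sort the characters into alphabetical order.
Applying both steps to "blanketc": "hrgtqkzi", then "ghikqrtz".

ghikqrtz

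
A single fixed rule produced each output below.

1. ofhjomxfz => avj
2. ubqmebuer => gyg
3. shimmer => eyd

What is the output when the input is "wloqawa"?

icm

Each output is the input with this applied: shift every letter 12 places forward in the alphabet (wrapping around), then keep one character in every 3, starting at position 1 (positions 1st, 4th, 7th, ...).
For "wloqawa", step one produces "ixacmim"; step two turns that into "icm".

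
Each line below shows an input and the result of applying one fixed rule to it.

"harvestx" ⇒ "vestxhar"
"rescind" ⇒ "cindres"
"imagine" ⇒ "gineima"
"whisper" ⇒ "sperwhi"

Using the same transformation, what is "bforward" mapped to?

Rule — move the first 3 characters to the end (rotate left by 3).
So "bforward" becomes "rwardbfo".

rwardbfo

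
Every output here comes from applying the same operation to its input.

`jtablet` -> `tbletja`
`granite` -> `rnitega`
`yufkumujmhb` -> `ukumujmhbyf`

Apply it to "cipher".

The pattern: move the first 2 characters to the end (rotate left by 2), then swap the first and last characters.
Applying both steps to "cipher": "pherci", then "ihercp".

ihercp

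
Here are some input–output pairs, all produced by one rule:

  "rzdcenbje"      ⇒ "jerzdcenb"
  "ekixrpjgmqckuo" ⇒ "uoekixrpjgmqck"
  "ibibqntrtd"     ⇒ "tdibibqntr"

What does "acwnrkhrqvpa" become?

paacwnrkhrqv

The pattern: move the last 2 characters to the front (rotate right by 2).
"acwnrkhrqvpa" → "paacwnrkhrqv".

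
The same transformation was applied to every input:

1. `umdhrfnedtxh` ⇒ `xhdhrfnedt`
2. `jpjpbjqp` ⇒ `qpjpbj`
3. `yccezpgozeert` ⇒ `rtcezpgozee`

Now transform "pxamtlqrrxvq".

Each output is the input with this applied: delete the first 2 characters, then move the last 2 characters to the front (rotate right by 2).
On "pxamtlqrrxvq": the first step gives "amtlqrrxvq", and the second then gives "vqamtlqrrx".

vqamtlqrrx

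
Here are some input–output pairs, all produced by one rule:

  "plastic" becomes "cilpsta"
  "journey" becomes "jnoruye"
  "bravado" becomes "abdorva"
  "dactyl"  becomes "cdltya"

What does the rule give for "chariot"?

The transformation: sort the characters into alphabetical order, then move the first character to the end.
On "chariot": the first step gives "achiort", and the second then gives "chiorta".

chiorta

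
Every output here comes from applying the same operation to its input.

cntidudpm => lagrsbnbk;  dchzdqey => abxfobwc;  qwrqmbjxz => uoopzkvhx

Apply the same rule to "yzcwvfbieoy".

What's happening: shift every letter 2 places backward in the alphabet (wrapping around), then swap each adjacent pair of characters (1↔2, 3↔4, ...).
On "yzcwvfbieoy": the first step gives "wxautdzgcmw", and the second then gives "xwuadtgzmcw".

xwuadtgzmcw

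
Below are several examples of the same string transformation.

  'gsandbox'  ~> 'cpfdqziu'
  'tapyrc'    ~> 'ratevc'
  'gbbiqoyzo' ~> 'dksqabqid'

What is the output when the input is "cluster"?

wuvgten

What's happening: move the first 2 characters to the end (rotate left by 2), then shift every letter 2 places forward in the alphabet (wrapping around).
On "cluster": the first step gives "ustercl", and the second then gives "wuvgten".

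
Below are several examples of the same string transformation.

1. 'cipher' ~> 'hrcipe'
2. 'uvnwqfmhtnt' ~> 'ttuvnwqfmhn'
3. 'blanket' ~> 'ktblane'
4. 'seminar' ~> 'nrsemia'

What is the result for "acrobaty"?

ayacrobt

Looking at the pairs, the operation is to move the last 2 characters to the front (rotate right by 2), then swap the first and last characters.
On "acrobaty" that produces "ayacrobt".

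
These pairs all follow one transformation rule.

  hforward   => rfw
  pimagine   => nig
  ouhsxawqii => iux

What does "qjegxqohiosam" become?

ajxh

In each case the input is transformed by: move the last 3 characters to the front (rotate right by 3), then keep one character in every 3, starting at position 2 (positions 2nd, 5th, 8th, ...).
Working it through for "qjegxqohiosam": intermediate "samqjegxqohio", final "ajxh".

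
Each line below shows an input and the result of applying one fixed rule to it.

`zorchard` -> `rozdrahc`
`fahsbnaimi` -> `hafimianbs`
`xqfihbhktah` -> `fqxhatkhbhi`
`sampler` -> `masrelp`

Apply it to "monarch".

nomhcra

Each output is the input with this applied: move the first 3 characters to the end (rotate left by 3), then reverse the string.
Applying both steps to "monarch": "archmon", then "nomhcra".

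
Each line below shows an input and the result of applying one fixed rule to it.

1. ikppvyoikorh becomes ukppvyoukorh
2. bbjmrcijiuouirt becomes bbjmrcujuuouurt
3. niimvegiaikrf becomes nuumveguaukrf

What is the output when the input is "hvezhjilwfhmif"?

hvezhjulwfhmuf

The rule is to replace every "i" with "u".
So "hvezhjilwfhmif" becomes "hvezhjulwfhmuf".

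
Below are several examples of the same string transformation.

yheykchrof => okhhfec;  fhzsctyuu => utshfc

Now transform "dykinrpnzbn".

pnnnkidb

The transformation: sort the characters into reverse alphabetical order, then delete the first 3 characters.
Starting from "dykinrpnzbn": after the first operation, "zyrpnnnkidb"; after the second, "pnnnkidb".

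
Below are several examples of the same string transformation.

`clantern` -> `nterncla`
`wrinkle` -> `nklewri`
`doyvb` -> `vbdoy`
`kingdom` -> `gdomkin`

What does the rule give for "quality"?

lityqua

The transformation: move the first 3 characters to the end (rotate left by 3).
For "quality" the result is "lityqua".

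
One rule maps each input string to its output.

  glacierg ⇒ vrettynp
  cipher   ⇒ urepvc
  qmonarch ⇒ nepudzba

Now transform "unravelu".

iryhhaen

The pattern: swap the front and back halves of the string, then shift every letter 13 places forward in the alphabet (wrapping around) — i.e. ROT13.
Working it through for "unravelu": intermediate "veluunra", final "iryhhaen".
(Check on "cipher": → "hercip" → "urepvc" ✓)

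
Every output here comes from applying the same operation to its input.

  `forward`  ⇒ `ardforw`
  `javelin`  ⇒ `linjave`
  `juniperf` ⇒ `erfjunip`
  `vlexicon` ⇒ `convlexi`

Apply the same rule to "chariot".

Rule — move the last 3 characters to the front (rotate right by 3).
For "chariot" the result is "iotchar".

iotchar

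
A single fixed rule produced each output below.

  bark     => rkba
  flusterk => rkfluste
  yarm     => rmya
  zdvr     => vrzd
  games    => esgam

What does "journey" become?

The pattern: move the last 2 characters to the front (rotate right by 2).
For "journey" the result is "eyjourn".

eyjourn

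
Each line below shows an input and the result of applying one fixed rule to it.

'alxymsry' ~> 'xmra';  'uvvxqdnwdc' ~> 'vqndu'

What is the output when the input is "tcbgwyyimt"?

bwymt

Looking at the pairs, the operation is to keep every other character starting from the first (positions 1st, 3rd, 5th, ...), then move the first character to the end.
Applying both steps to "tcbgwyyimt": "tbwym", then "bwymt".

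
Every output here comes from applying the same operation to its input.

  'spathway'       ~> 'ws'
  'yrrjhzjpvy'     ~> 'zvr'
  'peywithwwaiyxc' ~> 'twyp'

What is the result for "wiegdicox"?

Each output is the input with this applied: move the first 3 characters to the end (rotate left by 3), then keep one character in every 3, starting at position 3 (positions 3rd, 6th, 9th, ...).
Starting from "wiegdicox": after the first operation, "gdicoxwie"; after the second, "ixe".

ixe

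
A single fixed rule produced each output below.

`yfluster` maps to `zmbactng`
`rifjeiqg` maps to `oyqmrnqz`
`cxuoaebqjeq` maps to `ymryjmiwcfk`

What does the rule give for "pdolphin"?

Each output is the input with this applied: shift every letter 8 places forward in the alphabet (wrapping around), then reverse the string.
Applying both steps to "pdolphin": "xlwtxpqv", then "vqpxtwlx".

vqpxtwlx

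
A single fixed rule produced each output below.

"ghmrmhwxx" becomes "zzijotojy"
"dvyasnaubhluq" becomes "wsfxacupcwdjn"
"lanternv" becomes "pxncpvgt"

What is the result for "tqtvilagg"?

iivsvxknc

The rule is to move the last 2 characters to the front (rotate right by 2), then shift every letter 2 places forward in the alphabet (wrapping around).
"tqtvilagg" → "ggtqtvila" → "iivsvxknc".
(Check on "ghmrmhwxx": → "xxghmrmhw" → "zzijotojy" ✓)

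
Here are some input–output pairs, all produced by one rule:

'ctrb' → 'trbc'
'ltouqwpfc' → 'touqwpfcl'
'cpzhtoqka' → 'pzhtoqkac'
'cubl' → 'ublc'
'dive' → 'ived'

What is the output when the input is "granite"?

Looking at the pairs, the operation is to move the first character to the end.
On "granite" that produces "raniteg".

raniteg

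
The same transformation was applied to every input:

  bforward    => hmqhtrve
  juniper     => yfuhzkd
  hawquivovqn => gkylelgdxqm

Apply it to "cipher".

The rule is to shift every letter 10 places backward in the alphabet (wrapping around), then move the first 3 characters to the end (rotate left by 3).
On "cipher": the first step gives "syfxuh", and the second then gives "xuhsyf".

xuhsyf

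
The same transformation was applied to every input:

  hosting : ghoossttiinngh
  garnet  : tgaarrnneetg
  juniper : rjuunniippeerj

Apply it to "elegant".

Looking at the pairs, the operation is to double every character, then swap the first and last characters.
Applying both steps to "elegant": "eelleeggaanntt", then "telleeggaannte".

telleeggaannte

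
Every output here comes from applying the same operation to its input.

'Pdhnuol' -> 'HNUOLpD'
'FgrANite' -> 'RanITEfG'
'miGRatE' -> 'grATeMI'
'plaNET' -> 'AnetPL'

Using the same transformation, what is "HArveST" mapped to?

RVEstha

The pattern: move the first 2 characters to the end (rotate left by 2), then flip the case of every letter.
For "HArveST", step one produces "rveSTHA"; step two turns that into "RVEstha".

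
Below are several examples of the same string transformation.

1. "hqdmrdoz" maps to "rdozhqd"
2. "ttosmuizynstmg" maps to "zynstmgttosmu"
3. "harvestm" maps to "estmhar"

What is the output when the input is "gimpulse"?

ulsegim

The pattern: swap the front and back halves of the string, then delete the last character.
"gimpulse" → "ulsegimp" → "ulsegim".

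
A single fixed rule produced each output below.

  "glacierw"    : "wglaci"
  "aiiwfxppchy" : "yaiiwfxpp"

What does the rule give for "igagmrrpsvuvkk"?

In each case the input is transformed by: move the last 3 characters to the front (rotate right by 3), then delete the first 2 characters.
Starting from "igagmrrpsvuvkk": after the first operation, "vkkigagmrrpsvu"; after the second, "kigagmrrpsvu".

kigagmrrpsvu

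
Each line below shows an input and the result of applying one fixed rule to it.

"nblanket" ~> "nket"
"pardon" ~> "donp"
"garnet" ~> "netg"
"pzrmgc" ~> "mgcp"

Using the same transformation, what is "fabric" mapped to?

The transformation: swap the front and back halves of the string, then keep only the first 4 characters.
For "fabric", step one produces "ricfab"; step two turns that into "ricf".

ricf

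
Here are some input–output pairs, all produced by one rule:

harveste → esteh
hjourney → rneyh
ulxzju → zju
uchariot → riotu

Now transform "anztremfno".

emfnoan

The rule is to swap the front and back halves of the string, then delete the last 3 characters.
Working it through for "anztremfno": intermediate "emfnoanztr", final "emfnoan".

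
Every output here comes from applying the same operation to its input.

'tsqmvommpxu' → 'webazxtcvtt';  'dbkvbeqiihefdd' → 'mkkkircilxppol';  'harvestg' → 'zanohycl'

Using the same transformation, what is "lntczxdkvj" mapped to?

The rule is to shift every letter 7 places forward in the alphabet (wrapping around), then move the last 3 characters to the front (rotate right by 3).
For "lntczxdkvj" the result is "rcqsuajgek".
(Check on "tsqmvommpxu": → "azxtcvttweb" → "webazxtcvtt" ✓)

rcqsuajgek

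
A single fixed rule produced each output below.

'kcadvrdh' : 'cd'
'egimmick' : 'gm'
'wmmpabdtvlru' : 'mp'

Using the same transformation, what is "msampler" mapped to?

Looking at the pairs, the operation is to keep every other character starting from the second (positions 2nd, 4th, 6th, ...), then keep only the first 2 characters.
"msampler" → "sm".

sm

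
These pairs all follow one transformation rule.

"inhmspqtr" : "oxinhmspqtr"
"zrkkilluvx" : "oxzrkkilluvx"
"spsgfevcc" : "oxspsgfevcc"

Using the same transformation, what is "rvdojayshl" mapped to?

Each output is the input with this applied: prepend "ox".
Doing the same to "rvdojayshl": "oxrvdojayshl".

oxrvdojayshl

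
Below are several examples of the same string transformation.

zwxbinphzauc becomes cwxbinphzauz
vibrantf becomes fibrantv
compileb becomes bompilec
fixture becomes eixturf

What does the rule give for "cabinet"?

Looking at the pairs, the operation is to swap the first and last characters.
For "cabinet" the result is "tabinec".

tabinec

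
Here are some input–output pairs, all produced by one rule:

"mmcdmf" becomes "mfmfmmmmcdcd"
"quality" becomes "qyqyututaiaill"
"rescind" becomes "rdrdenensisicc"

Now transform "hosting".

Looking at the pairs, the operation is to double every character, then take characters alternately from the front and the back (1st, last, 2nd, 2nd-last, ...).
"hosting" → "hhoossttiinngg" → "hghgononsisitt".

hghgononsisitt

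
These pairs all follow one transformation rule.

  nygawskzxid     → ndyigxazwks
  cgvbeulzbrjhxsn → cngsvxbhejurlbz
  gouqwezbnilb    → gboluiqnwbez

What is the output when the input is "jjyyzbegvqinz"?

jzjnyiyqzvbge

Looking at the pairs, the operation is to take characters alternately from the front and the back (1st, last, 2nd, 2nd-last, ...).
On "jjyyzbegvqinz" that produces "jzjnyiyqzvbge".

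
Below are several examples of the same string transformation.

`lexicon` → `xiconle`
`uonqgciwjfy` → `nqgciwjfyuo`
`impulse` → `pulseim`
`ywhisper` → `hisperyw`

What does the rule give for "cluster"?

Rule — move the first 2 characters to the end (rotate left by 2).
On "cluster" that produces "ustercl".

ustercl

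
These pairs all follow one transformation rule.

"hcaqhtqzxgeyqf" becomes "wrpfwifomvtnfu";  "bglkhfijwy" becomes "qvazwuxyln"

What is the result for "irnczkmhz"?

xgcrozbwo

The pattern: shift every letter 11 places backward in the alphabet (wrapping around).
"irnczkmhz" → "xgcrozbwo".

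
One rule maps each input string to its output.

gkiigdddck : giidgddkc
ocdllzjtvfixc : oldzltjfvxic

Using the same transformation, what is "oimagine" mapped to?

Looking at the pairs, the operation is to swap each adjacent pair of characters (1↔2, 3↔4, ...), then delete the first character.
On "oimagine": the first step gives "ioamigen", and the second then gives "oamigen".

oamigen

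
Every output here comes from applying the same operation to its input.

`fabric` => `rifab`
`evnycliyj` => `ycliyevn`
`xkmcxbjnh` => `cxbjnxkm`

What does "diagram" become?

gradia

Each output is the input with this applied: delete the last character, then move the first 3 characters to the end (rotate left by 3).
For "diagram", step one produces "diagra"; step two turns that into "gradia".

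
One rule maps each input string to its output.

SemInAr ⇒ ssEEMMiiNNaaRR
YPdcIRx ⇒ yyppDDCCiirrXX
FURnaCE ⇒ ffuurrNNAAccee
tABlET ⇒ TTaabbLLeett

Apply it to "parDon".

The rule is to double every character, then flip the case of every letter.
Starting from "parDon": after the first operation, "ppaarrDDoonn"; after the second, "PPAARRddOONN".

PPAARRddOONN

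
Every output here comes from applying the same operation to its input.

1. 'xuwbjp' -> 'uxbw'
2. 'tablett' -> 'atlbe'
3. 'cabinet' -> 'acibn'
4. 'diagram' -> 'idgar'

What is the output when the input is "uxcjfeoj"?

The pattern: delete the last 2 characters, then swap each adjacent pair of characters (1↔2, 3↔4, ...).
Applying both steps to "uxcjfeoj": "uxcjfe", then "xujcef".

xujcef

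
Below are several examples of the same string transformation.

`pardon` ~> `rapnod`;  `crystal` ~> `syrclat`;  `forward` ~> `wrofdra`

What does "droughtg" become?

guordgth

Each output is the input with this applied: move the last 3 characters to the front (rotate right by 3), then reverse the string.
On "droughtg" that produces "guordgth".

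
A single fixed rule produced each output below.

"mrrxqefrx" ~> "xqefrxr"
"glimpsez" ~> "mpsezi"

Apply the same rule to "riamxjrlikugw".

In each case the input is transformed by: delete the first 2 characters, then move the first character to the end.
Doing the same to "riamxjrlikugw": "mxjrlikugwa".

mxjrlikugwa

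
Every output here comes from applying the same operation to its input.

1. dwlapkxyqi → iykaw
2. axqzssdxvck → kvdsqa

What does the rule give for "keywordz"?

What's happening: reverse the string, then keep every other character starting from the first (positions 1st, 3rd, 5th, ...).
On "keywordz": the first step gives "zdrowyek", and the second then gives "zrwe".

zrwe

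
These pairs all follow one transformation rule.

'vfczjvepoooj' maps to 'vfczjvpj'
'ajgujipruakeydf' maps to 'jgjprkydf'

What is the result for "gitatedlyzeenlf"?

In each case the input is transformed by: remove every vowel.
On "gitatedlyzeenlf" that produces "gttdlyznlf".

gttdlyznlf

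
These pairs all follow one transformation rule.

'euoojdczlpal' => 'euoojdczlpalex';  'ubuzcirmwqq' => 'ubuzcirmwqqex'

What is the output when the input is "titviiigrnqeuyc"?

titviiigrnqeuycex

What's happening: append "ex".
So "titviiigrnqeuyc" becomes "titviiigrnqeuycex".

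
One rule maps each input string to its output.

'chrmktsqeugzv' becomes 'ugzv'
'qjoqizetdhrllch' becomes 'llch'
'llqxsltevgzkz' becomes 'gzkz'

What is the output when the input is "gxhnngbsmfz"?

The pattern: keep only the last 4 characters.
Applying that to "gxhnngbsmfz" gives "smfz".

smfz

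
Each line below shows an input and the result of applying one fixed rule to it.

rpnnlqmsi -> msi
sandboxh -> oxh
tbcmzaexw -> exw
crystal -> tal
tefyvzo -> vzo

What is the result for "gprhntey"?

tey

The pattern: keep only the last 3 characters.
"gprhntey" → "tey".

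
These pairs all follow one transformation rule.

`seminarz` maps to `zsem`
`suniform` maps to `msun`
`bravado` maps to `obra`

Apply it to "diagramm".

mdia

The rule is to move the first 3 characters to the end (rotate left by 3), then keep only the last 4 characters.
"diagramm" → "grammdia" → "mdia".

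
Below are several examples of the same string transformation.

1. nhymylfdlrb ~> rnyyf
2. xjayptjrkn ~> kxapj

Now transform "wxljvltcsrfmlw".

Rule — move the last 3 characters to the front (rotate right by 3), then keep every other character starting from the second (positions 2nd, 4th, 6th, ...).
Applying that to "wxljvltcsrfmlw" gives "lwlvtsf".

lwlvtsf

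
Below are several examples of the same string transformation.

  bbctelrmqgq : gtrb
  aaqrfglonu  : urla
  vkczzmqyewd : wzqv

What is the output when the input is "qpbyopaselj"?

What's happening: keep one character in every 3, starting at position 1 (positions 1st, 4th, 7th, ...), then swap the first and last characters.
Starting from "qpbyopaselj": after the first operation, "qyal"; after the second, "lyaq".

lyaq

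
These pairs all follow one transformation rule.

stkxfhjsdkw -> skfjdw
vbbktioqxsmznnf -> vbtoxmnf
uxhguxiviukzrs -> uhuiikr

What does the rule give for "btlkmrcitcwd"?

blmctw

The pattern: keep every other character starting from the first (positions 1st, 3rd, 5th, ...).
For "btlkmrcitcwd" the result is "blmctw".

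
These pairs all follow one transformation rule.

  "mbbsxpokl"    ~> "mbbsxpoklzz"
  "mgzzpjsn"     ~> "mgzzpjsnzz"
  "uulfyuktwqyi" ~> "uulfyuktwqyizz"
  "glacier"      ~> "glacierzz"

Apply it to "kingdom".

In each case the input is transformed by: append "zz".
For "kingdom" the result is "kingdomzz".

kingdomzz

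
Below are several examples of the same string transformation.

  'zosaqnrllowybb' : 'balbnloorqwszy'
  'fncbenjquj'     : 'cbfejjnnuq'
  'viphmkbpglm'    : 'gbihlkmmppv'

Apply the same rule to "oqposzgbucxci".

Looking at the pairs, the operation is to sort the characters into alphabetical order, then swap each adjacent pair of characters (1↔2, 3↔4, ...).
Starting from "oqposzgbucxci": after the first operation, "bccgioopqsuxz"; after the second, "cbgcoiposqxuz".
(Check on "viphmkbpglm": → "bghiklmmppv" → "gbihlkmmppv" ✓)

cbgcoiposqxuz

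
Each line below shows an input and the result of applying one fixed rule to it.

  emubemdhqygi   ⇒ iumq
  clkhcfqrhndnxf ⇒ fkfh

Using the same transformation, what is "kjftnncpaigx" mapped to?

What's happening: move the last 3 characters to the front (rotate right by 3), then keep one character in every 3, starting at position 3 (positions 3rd, 6th, 9th, ...).
Starting from "kjftnncpaigx": after the first operation, "igxkjftnncpa"; after the second, "xfna".

xfna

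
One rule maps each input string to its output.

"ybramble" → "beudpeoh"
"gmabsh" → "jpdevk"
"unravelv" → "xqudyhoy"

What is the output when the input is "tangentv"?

Each output is the input with this applied: shift every letter 3 places forward in the alphabet (wrapping around).
Doing the same to "tangentv": "wdqjhqwy".

wdqjhqwy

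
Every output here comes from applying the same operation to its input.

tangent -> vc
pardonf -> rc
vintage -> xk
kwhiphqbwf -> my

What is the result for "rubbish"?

tw

The pattern: shift every letter 2 places forward in the alphabet (wrapping around), then keep only the first 2 characters.
On "rubbish": the first step gives "twddkuj", and the second then gives "tw".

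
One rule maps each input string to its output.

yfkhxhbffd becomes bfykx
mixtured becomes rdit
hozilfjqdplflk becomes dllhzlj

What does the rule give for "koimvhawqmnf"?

What's happening: swap the front and back halves of the string, then keep every other character starting from the second (positions 2nd, 4th, 6th, ...).
Starting from "koimvhawqmnf": after the first operation, "awqmnfkoimvh"; after the second, "wmfomh".

wmfomh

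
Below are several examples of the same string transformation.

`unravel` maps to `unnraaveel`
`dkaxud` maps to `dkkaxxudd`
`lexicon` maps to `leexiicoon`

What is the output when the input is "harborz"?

Looking at the pairs, the operation is to repeat every character 3 times, then keep every other character starting from the second (positions 2nd, 4th, 6th, ...).
"harborz" → "haarbborrz".

haarbborrz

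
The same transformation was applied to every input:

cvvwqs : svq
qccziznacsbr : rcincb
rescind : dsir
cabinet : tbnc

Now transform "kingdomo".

The transformation: swap the first and last characters, then keep every other character starting from the first (positions 1st, 3rd, 5th, ...).
"kingdomo" → "oingdomk" → "ondm".

ondm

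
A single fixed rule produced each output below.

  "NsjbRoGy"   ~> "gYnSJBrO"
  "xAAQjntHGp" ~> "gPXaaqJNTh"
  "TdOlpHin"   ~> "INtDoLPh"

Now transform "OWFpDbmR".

MrowfPdB

The pattern: move the last 2 characters to the front (rotate right by 2), then flip the case of every letter.
Starting from "OWFpDbmR": after the first operation, "mROWFpDb"; after the second, "MrowfPdB".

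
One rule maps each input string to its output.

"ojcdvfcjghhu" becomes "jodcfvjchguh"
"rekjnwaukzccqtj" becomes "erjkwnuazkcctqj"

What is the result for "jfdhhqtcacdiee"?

fjhdqhctcaidee

Each output is the input with this applied: swap each adjacent pair of characters (1↔2, 3↔4, ...).
For "jfdhhqtcacdiee" the result is "fjhdqhctcaidee".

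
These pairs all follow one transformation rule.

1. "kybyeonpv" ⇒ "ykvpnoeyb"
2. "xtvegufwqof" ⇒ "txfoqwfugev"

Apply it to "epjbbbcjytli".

peiltyjcbbbj

The rule is to reverse the string, then move the last 2 characters to the front (rotate right by 2).
"epjbbbcjytli" → "iltyjcbbbjpe" → "peiltyjcbbbj".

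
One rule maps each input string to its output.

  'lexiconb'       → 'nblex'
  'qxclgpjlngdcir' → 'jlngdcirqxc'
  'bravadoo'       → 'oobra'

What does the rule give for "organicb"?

cborg

The rule is to move the first 3 characters to the end (rotate left by 3), then delete the first 3 characters.
Working it through for "organicb": intermediate "anicborg", final "cborg".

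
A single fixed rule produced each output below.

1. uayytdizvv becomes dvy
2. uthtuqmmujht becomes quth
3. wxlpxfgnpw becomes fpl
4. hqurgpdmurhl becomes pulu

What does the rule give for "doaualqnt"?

Each output is the input with this applied: keep one character in every 3, starting at position 3 (positions 3rd, 6th, 9th, ...), then move the first character to the end.
Doing the same to "doaualqnt": "lta".

lta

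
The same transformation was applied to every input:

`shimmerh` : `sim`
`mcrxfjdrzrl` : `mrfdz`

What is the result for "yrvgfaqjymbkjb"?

Looking at the pairs, the operation is to keep every other character starting from the first (positions 1st, 3rd, 5th, ...), then delete the last character.
"yrvgfaqjymbkjb" → "yvfqybj" → "yvfqyb".

yvfqyb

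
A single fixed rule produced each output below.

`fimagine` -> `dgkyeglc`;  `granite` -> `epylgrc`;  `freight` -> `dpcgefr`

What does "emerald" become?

The pattern: shift every letter 2 places backward in the alphabet (wrapping around).
So "emerald" becomes "ckcpyjb".

ckcpyjb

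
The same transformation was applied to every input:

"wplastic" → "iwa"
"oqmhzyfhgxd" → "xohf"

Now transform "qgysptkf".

Looking at the pairs, the operation is to keep one character in every 3, starting at position 1 (positions 1st, 4th, 7th, ...), then move the last character to the front.
Applying both steps to "qgysptkf": "qsk", then "kqs".

kqs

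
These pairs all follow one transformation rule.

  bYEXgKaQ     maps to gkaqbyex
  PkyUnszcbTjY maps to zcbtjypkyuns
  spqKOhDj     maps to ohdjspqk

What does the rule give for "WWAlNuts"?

nutswwal

The rule is to swap the front and back halves of the string, then convert every letter to lowercase.
Applying that to "WWAlNuts" gives "nutswwal".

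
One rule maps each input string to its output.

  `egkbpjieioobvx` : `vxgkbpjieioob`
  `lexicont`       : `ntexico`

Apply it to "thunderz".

rzhunde

The rule is to delete the first character, then move the last 2 characters to the front (rotate right by 2).
Working it through for "thunderz": intermediate "hunderz", final "rzhunde".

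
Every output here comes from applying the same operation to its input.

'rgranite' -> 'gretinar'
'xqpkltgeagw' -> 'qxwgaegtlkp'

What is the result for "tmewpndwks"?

Looking at the pairs, the operation is to reverse the string, then move the last 2 characters to the front (rotate right by 2).
For "tmewpndwks", step one produces "skwdnpwemt"; step two turns that into "mtskwdnpwe".

mtskwdnpwe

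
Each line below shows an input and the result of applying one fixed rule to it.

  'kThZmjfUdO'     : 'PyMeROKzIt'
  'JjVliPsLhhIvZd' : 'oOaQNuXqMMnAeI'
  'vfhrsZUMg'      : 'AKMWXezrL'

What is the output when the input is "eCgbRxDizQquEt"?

The transformation: flip the case of every letter, then shift every letter 5 places forward in the alphabet (wrapping around).
Working it through for "eCgbRxDizQquEt": intermediate "EcGBrXdIZqQUeT", final "JhLGwCiNEvVZjY".

JhLGwCiNEvVZjY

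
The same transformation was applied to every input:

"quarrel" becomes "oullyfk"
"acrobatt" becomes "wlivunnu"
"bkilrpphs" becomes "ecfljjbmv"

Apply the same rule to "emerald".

Rule — move the first character to the end, then shift every letter 6 places backward in the alphabet (wrapping around).
For "emerald", step one produces "meralde"; step two turns that into "gylufxy".
(Check on "bkilrpphs": → "kilrpphsb" → "ecfljjbmv" ✓)

gylufxy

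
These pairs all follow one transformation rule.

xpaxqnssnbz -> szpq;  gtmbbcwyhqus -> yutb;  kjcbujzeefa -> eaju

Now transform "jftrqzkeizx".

The pattern: keep one character in every 3, starting at position 2 (positions 2nd, 5th, 8th, ...), then move the last 2 characters to the front (rotate right by 2).
Working it through for "jftrqzkeizx": intermediate "fqex", final "exfq".
(Check on "xpaxqnssnbz": → "pqsz" → "szpq" ✓)

exfq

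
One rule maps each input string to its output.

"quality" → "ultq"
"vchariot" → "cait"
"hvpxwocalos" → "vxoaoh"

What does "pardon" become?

The transformation: move the first character to the end, then keep every other character starting from the first (positions 1st, 3rd, 5th, ...).
On "pardon": the first step gives "ardonp", and the second then gives "adn".

adn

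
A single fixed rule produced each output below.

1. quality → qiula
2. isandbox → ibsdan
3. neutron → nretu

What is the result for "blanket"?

bklna

The rule is to delete the last 2 characters, then take characters alternately from the front and the back (1st, last, 2nd, 2nd-last, ...).
Working it through for "blanket": intermediate "blank", final "bklna".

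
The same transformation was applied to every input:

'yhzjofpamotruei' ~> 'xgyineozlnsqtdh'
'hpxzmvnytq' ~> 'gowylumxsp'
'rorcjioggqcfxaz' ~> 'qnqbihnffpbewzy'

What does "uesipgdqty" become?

tdrhofcpsx

The rule is to shift every letter 1 place backward in the alphabet (wrapping around).
On "uesipgdqty" that produces "tdrhofcpsx".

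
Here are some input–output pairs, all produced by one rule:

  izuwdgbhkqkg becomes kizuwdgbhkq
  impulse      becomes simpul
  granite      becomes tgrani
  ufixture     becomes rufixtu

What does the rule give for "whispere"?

Rule — delete the last character, then move the last character to the front.
Starting from "whispere": after the first operation, "whisper"; after the second, "rwhispe".

rwhispe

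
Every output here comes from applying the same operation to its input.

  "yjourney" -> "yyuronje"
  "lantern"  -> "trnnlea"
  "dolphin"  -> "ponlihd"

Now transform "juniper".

Each output is the input with this applied: sort the characters into reverse alphabetical order.
For "juniper" the result is "urpnjie".

urpnjie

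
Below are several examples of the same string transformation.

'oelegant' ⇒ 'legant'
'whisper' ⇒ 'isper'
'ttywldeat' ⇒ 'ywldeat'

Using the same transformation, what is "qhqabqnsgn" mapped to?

Rule — delete the first 2 characters.
Applying that to "qhqabqnsgn" gives "qabqnsgn".

qabqnsgn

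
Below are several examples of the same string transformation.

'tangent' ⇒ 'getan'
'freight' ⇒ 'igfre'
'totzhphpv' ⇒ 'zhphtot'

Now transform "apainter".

In each case the input is transformed by: delete the last 2 characters, then move the first 3 characters to the end (rotate left by 3).
Applying that to "apainter" gives "intapa".
(Check on "totzhphpv": → "totzhph" → "zhphtot" ✓)

intapa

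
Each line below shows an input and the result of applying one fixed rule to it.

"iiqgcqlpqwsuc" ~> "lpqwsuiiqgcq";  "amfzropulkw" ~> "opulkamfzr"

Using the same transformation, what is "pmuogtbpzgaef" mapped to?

bpzgaepmuogt

What's happening: delete the last character, then swap the front and back halves of the string.
Starting from "pmuogtbpzgaef": after the first operation, "pmuogtbpzgae"; after the second, "bpzgaepmuogt".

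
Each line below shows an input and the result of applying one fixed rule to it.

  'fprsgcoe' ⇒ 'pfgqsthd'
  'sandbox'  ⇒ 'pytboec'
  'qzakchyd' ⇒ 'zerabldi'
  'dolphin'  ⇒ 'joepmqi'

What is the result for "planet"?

The rule is to shift every letter 1 place forward in the alphabet (wrapping around), then move the last 2 characters to the front (rotate right by 2).
So "planet" becomes "fuqmbo".

fuqmbo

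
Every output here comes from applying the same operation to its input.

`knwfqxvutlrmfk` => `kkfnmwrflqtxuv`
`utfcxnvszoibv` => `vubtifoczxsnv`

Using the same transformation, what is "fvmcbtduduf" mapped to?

Looking at the pairs, the operation is to take characters alternately from the front and the back (1st, last, 2nd, 2nd-last, ...), then swap each adjacent pair of characters (1↔2, 3↔4, ...).
Working it through for "fvmcbtduduf": intermediate "ffvumdcubdt", final "ffuvdmucdbt".
(Check on "knwfqxvutlrmfk": → "kknfwmfrqlxtvu" → "kkfnmwrflqtxuv" ✓)

ffuvdmucdbt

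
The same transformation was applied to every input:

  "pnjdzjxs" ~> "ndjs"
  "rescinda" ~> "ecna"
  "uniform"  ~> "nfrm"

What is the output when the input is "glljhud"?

Looking at the pairs, the operation is to swap each adjacent pair of characters (1↔2, 3↔4, ...), then keep every other character starting from the first (positions 1st, 3rd, 5th, ...).
"glljhud" → "ljud".

ljud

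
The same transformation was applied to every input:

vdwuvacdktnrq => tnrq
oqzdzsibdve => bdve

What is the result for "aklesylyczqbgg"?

What's happening: keep only the last 4 characters.
For "aklesylyczqbgg" the result is "qbgg".

qbgg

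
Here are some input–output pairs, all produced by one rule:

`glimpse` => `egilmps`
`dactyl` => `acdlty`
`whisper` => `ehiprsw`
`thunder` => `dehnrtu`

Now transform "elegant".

aeeglnt

The pattern: sort the characters into alphabetical order.
On "elegant" that produces "aeeglnt".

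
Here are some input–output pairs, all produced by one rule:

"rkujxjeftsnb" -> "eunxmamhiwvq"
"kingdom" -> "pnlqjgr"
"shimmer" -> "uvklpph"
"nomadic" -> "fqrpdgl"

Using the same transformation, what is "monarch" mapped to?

The rule is to shift every letter 3 places forward in the alphabet (wrapping around), then move the last character to the front.
For "monarch", step one produces "prqdufk"; step two turns that into "kprqduf".

kprqduf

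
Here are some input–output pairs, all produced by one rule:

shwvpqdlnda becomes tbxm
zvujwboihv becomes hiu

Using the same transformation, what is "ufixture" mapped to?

Looking at the pairs, the operation is to shift every letter 12 places forward in the alphabet (wrapping around), then keep one character in every 3, starting at position 2 (positions 2nd, 5th, 8th, ...).
For "ufixture", step one produces "grujfgdq"; step two turns that into "rfq".

rfq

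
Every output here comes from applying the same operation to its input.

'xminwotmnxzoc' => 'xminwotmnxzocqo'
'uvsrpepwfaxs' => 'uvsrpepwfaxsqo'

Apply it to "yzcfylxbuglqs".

yzcfylxbuglqsqo

Rule — append "qo".
Doing the same to "yzcfylxbuglqs": "yzcfylxbuglqsqo".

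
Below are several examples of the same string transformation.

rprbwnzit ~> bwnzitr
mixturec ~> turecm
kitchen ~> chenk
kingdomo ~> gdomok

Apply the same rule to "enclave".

In each case the input is transformed by: move the first character to the end, then delete the first 2 characters.
Applying both steps to "enclave": "nclavee", then "lavee".

lavee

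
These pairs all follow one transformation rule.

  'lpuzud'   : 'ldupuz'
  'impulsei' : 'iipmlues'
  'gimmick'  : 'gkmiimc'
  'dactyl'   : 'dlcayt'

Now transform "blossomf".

bfolssmo

The transformation: move the last character to the front, then swap each adjacent pair of characters (1↔2, 3↔4, ...).
Applying both steps to "blossomf": "fblossom", then "bfolssmo".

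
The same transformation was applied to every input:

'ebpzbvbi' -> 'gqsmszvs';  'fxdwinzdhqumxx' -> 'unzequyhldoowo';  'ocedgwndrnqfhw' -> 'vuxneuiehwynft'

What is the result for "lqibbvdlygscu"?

Each output is the input with this applied: move the first 2 characters to the end (rotate left by 2), then shift every letter 9 places backward in the alphabet (wrapping around).
Applying that to "lqibbvdlygscu" gives "zssmucpxjtlch".

zssmucpxjtlch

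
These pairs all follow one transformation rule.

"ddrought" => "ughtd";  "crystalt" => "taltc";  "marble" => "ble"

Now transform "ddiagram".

The transformation: swap the front and back halves of the string, then delete the last 3 characters.
For "ddiagram" the result is "gramd".

gramd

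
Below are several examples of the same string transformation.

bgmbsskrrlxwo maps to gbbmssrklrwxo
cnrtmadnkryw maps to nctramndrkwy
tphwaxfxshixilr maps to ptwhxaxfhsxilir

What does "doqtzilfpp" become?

Looking at the pairs, the operation is to swap each adjacent pair of characters (1↔2, 3↔4, ...).
Doing the same to "doqtzilfpp": "odtqizflpp".

odtqizflpp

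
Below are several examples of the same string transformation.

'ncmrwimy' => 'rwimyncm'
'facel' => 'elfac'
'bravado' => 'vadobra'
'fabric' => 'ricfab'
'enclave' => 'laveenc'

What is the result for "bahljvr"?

The transformation: move the first 3 characters to the end (rotate left by 3).
"bahljvr" → "ljvrbah".

ljvrbah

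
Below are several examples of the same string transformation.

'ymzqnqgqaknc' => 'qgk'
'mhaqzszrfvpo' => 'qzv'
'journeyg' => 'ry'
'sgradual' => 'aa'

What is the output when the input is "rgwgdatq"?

gt

What's happening: delete the first character, then keep one character in every 3, starting at position 3 (positions 3rd, 6th, 9th, ...).
Applying both steps to "rgwgdatq": "gwgdatq", then "gt".
(Check on "journeyg": → "ourneyg" → "ry" ✓)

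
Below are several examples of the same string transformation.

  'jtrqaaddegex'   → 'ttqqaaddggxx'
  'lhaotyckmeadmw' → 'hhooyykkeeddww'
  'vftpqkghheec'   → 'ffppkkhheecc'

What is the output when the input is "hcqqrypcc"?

The transformation: keep every other character starting from the second (positions 2nd, 4th, 6th, ...), then double every character.
For "hcqqrypcc", step one produces "cqyc"; step two turns that into "ccqqyycc".

ccqqyycc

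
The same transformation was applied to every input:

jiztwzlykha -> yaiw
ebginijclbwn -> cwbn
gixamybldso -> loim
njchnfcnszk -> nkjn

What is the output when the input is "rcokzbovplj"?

Looking at the pairs, the operation is to keep one character in every 3, starting at position 2 (positions 2nd, 5th, 8th, ...), then move the last 2 characters to the front (rotate right by 2).
Working it through for "rcokzbovplj": intermediate "czvj", final "vjcz".
(Check on "jiztwzlykha": → "iwya" → "yaiw" ✓)

vjcz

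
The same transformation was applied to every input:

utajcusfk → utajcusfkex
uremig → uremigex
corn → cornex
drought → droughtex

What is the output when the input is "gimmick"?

gimmickex

The pattern: append "ex".
For "gimmick" the result is "gimmickex".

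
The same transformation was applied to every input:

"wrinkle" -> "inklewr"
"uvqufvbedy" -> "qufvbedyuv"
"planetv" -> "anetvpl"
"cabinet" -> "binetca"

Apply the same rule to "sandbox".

Each output is the input with this applied: move the first 2 characters to the end (rotate left by 2).
On "sandbox" that produces "ndboxsa".

ndboxsa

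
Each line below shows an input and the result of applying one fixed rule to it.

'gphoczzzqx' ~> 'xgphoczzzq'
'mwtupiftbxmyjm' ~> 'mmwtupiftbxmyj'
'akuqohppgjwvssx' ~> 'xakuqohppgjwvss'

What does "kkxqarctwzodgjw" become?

The pattern: move the last character to the front.
Applying that to "kkxqarctwzodgjw" gives "wkkxqarctwzodgj".

wkkxqarctwzodgj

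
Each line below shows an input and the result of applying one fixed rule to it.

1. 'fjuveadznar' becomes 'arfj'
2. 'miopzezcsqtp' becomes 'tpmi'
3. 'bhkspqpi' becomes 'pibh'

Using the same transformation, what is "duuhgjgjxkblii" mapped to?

Rule — move the first 2 characters to the end (rotate left by 2), then keep only the last 4 characters.
Working it through for "duuhgjgjxkblii": intermediate "uhgjgjxkbliidu", final "iidu".

iidu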